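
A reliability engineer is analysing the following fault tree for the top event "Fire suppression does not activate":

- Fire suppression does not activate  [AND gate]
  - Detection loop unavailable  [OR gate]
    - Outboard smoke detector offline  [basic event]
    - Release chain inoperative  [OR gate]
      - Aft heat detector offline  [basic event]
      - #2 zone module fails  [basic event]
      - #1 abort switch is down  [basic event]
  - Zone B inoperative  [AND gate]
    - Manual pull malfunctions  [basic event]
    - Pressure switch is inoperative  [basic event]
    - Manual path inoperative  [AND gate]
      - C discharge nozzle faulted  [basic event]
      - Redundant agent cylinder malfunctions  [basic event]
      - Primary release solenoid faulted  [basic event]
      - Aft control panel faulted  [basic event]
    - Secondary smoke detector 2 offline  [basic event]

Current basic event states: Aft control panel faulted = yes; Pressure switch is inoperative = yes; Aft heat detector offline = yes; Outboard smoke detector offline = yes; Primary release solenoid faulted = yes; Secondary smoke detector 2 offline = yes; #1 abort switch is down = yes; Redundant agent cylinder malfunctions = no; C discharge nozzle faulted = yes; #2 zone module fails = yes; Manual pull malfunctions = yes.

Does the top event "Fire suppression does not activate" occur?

Release chain inoperative [OR]: Aft heat detector offline=occurs, #2 zone module fails=occurs, #1 abort switch is down=occurs → at least one input occurs → occurs.
Detection loop unavailable [OR]: Outboard smoke detector offline=occurs, Release chain inoperative=occurs → at least one input occurs → occurs.
Manual path inoperative [AND]: C discharge nozzle faulted=occurs, Redundant agent cylinder malfunctions=not, Primary release solenoid faulted=occurs, Aft control panel faulted=occurs → not all inputs occur → does not occur.
Zone B inoperative [AND]: Manual pull malfunctions=occurs, Pressure switch is inoperative=occurs, Manual path inoperative=not, Secondary smoke detector 2 offline=occurs → not all inputs occur → does not occur.
Fire suppression does not activate [AND]: Detection loop unavailable=occurs, Zone B inoperative=not → not all inputs occur → does not occur.

No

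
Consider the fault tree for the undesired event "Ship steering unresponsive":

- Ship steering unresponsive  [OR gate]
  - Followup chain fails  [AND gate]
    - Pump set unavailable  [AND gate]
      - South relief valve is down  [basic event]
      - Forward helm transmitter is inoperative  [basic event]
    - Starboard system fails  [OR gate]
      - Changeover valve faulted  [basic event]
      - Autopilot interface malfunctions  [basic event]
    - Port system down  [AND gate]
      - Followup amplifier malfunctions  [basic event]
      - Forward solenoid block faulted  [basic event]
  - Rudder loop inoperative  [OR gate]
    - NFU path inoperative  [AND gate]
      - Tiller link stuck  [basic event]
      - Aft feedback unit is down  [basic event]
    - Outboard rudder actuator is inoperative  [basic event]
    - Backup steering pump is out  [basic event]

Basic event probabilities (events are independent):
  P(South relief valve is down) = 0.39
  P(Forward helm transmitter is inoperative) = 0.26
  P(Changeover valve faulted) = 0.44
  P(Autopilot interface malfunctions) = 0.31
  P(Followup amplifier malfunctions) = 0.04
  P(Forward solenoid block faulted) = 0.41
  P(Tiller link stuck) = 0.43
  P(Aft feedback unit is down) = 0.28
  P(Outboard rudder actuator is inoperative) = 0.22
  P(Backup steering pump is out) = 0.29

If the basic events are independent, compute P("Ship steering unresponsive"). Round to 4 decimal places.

0.5134

P(Pump set unavailable) [AND] = 0.39 × 0.26 = 0.101400
P(Starboard system fails) [OR] = 1 − (1−0.44) × (1−0.31) = 0.613600
P(Port system down) [AND] = 0.04 × 0.41 = 0.016400
P(Followup chain fails) [AND] = 0.101400 × 0.613600 × 0.016400 = 0.001020
P(NFU path inoperative) [AND] = 0.43 × 0.28 = 0.120400
P(Rudder loop inoperative) [OR] = 1 − (1−0.120400) × (1−0.22) × (1−0.29) = 0.512878
P(Ship steering unresponsive) [OR] = 1 − (1−0.001020) × (1−0.512878) = 0.513375
Rounded to 4 decimal places: P(Ship steering unresponsive) ≈ 0.5134.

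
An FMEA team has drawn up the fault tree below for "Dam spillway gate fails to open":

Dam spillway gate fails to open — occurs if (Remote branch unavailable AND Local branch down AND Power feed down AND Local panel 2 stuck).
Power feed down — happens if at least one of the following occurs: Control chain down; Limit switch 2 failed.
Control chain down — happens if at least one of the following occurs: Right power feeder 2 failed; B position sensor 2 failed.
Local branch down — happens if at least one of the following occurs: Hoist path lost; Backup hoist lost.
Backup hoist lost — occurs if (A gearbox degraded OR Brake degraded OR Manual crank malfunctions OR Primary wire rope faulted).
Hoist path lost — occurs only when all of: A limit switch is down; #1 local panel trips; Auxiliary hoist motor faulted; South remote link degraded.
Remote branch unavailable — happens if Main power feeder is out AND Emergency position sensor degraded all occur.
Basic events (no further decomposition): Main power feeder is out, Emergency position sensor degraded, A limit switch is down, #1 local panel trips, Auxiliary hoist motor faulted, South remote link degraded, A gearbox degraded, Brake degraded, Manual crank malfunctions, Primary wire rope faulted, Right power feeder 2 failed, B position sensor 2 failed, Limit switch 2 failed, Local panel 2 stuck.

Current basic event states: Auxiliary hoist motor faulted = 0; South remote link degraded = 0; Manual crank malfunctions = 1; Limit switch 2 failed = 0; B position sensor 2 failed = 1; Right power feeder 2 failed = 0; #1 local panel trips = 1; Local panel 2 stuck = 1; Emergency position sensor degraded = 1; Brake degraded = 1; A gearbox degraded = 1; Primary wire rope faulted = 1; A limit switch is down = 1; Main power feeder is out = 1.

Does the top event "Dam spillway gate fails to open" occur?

Yes

Remote branch unavailable [AND]: Main power feeder is out=occurs, Emergency position sensor degraded=occurs → all inputs occur → occurs.
Hoist path lost [AND]: A limit switch is down=occurs, #1 local panel trips=occurs, Auxiliary hoist motor faulted=not, South remote link degraded=not → not all inputs occur → does not occur.
Backup hoist lost [OR]: A gearbox degraded=occurs, Brake degraded=occurs, Manual crank malfunctions=occurs, Primary wire rope faulted=occurs → at least one input occurs → occurs.
Local branch down [OR]: Hoist path lost=not, Backup hoist lost=occurs → at least one input occurs → occurs.
Control chain down [OR]: Right power feeder 2 failed=not, B position sensor 2 failed=occurs → at least one input occurs → occurs.
Power feed down [OR]: Control chain down=occurs, Limit switch 2 failed=not → at least one input occurs → occurs.
Dam spillway gate fails to open [AND]: Remote branch unavailable=occurs, Local branch down=occurs, Power feed down=occurs, Local panel 2 stuck=occurs → all inputs occur → occurs.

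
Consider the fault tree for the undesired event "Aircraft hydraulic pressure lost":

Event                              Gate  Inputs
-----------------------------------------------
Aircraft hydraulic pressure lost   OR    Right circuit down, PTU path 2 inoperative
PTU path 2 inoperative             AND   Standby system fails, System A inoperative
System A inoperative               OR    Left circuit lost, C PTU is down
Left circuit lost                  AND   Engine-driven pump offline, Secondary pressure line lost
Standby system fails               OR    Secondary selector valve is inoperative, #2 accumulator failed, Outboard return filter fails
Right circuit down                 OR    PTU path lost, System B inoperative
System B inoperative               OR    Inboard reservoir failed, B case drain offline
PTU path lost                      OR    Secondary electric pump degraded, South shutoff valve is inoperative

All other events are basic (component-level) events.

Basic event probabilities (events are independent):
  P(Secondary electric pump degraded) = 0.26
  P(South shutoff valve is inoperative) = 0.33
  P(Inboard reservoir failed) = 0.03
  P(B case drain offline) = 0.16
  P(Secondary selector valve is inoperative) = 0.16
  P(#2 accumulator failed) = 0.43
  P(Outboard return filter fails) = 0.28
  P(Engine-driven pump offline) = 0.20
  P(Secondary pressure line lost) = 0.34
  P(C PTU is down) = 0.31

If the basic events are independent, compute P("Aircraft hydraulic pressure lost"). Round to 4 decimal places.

P(PTU path lost) [OR] = 1 − (1−0.26) × (1−0.33) = 0.504200
P(System B inoperative) [OR] = 1 − (1−0.03) × (1−0.16) = 0.185200
P(Right circuit down) [OR] = 1 − (1−0.504200) × (1−0.185200) = 0.596022
P(Standby system fails) [OR] = 1 − (1−0.16) × (1−0.43) × (1−0.28) = 0.655264
P(Left circuit lost) [AND] = 0.20 × 0.34 = 0.068000
P(System A inoperative) [OR] = 1 − (1−0.068000) × (1−0.31) = 0.356920
P(PTU path 2 inoperative) [AND] = 0.655264 × 0.356920 = 0.233877
P(Aircraft hydraulic pressure lost) [OR] = 1 − (1−0.596022) × (1−0.233877) = 0.690503
Rounded to 4 decimal places: P(Aircraft hydraulic pressure lost) ≈ 0.6905.

0.6905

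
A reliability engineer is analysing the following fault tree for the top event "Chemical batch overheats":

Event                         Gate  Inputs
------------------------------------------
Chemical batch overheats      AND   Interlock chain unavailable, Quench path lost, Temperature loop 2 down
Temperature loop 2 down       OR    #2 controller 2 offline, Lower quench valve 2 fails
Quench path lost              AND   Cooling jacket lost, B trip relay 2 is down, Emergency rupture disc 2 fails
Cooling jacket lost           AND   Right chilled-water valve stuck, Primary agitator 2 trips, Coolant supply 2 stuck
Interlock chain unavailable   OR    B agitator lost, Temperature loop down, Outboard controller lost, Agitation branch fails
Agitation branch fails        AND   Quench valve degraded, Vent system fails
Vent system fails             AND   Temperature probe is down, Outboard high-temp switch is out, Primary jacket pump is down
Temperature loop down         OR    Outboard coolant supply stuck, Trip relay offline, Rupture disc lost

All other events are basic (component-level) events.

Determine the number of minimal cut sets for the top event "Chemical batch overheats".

Temperature loop down [OR]: union of children's cut sets → 3 cut set(s).
Vent system fails [AND]: one cut set from each child combined → 1 × 1 × 1 = 1 cut set(s).
Agitation branch fails [AND]: one cut set from each child combined → 1 × 1 = 1 cut set(s).
Interlock chain unavailable [OR]: union of children's cut sets → 6 cut set(s).
Cooling jacket lost [AND]: one cut set from each child combined → 1 × 1 × 1 = 1 cut set(s).
Quench path lost [AND]: one cut set from each child combined → 1 × 1 × 1 = 1 cut set(s).
Temperature loop 2 down [OR]: union of children's cut sets → 2 cut set(s).
Chemical batch overheats [AND]: one cut set from each child combined → 6 × 1 × 2 = 12 cut set(s).

12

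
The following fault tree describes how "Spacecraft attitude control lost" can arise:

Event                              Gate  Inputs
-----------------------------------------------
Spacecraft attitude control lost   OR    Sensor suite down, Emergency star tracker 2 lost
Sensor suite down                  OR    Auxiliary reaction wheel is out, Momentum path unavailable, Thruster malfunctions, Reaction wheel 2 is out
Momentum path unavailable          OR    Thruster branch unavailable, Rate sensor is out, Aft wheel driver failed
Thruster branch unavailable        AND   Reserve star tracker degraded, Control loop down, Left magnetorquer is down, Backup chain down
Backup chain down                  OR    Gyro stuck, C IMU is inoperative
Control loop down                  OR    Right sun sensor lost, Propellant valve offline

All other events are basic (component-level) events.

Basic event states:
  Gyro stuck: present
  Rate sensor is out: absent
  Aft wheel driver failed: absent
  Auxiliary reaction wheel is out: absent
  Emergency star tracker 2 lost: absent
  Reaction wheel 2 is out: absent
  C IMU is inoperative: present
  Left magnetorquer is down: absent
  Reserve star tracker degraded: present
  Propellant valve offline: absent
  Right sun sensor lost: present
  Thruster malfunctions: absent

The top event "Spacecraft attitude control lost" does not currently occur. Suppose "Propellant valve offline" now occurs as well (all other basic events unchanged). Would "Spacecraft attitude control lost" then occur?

No

Counterfactual: set "Propellant valve offline" to occurred.
Control loop down [OR]: Right sun sensor lost=occurs, Propellant valve offline=occurs → at least one input occurs → occurs.
Backup chain down [OR]: Gyro stuck=occurs, C IMU is inoperative=occurs → at least one input occurs → occurs.
Thruster branch unavailable [AND]: Reserve star tracker degraded=occurs, Control loop down=occurs, Left magnetorquer is down=not, Backup chain down=occurs → not all inputs occur → does not occur.
Momentum path unavailable [OR]: Thruster branch unavailable=not, Rate sensor is out=not, Aft wheel driver failed=not → no input occurs → does not occur.
Sensor suite down [OR]: Auxiliary reaction wheel is out=not, Momentum path unavailable=not, Thruster malfunctions=not, Reaction wheel 2 is out=not → no input occurs → does not occur.
Spacecraft attitude control lost [OR]: Sensor suite down=not, Emergency star tracker 2 lost=not → no input occurs → does not occur.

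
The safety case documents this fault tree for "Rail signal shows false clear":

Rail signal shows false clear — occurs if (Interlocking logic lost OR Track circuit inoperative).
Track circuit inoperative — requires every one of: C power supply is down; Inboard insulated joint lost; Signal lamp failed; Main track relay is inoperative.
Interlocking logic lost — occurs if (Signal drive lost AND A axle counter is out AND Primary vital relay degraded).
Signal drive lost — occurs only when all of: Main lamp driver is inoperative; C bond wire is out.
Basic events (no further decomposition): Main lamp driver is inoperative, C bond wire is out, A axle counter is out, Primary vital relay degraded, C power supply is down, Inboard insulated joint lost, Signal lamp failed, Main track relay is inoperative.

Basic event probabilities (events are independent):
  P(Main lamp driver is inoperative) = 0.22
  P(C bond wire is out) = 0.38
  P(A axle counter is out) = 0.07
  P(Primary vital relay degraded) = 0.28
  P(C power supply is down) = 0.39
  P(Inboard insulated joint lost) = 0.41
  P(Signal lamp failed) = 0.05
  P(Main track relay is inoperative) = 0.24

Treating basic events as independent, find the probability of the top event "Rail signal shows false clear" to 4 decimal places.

0.0036

P(Signal drive lost) [AND] = 0.22 × 0.38 = 0.083600
P(Interlocking logic lost) [AND] = 0.083600 × 0.07 × 0.28 = 0.001639
P(Track circuit inoperative) [AND] = 0.39 × 0.41 × 0.05 × 0.24 = 0.001919
P(Rail signal shows false clear) [OR] = 1 − (1−0.001639) × (1−0.001919) = 0.003555
Rounded to 4 decimal places: P(Rail signal shows false clear) ≈ 0.0036.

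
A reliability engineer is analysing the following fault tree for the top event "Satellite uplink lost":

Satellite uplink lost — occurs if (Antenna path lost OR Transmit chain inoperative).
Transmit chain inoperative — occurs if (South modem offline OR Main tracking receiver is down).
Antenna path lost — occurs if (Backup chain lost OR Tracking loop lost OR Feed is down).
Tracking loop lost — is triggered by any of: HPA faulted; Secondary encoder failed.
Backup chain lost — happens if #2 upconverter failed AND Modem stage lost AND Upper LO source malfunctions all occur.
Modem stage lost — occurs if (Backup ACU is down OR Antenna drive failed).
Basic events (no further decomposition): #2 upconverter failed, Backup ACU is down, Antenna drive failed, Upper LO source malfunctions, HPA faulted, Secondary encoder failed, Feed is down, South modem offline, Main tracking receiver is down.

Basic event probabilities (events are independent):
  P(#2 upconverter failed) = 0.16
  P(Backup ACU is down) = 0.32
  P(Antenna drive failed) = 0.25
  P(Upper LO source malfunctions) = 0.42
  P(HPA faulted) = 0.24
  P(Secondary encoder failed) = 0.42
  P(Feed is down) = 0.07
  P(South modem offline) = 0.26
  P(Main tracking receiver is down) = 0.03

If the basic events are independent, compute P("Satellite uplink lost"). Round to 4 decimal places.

0.7154

P(Modem stage lost) [OR] = 1 − (1−0.32) × (1−0.25) = 0.490000
P(Backup chain lost) [AND] = 0.16 × 0.490000 × 0.42 = 0.032928
P(Tracking loop lost) [OR] = 1 − (1−0.24) × (1−0.42) = 0.559200
P(Antenna path lost) [OR] = 1 − (1−0.032928) × (1−0.559200) × (1−0.07) = 0.603555
P(Transmit chain inoperative) [OR] = 1 − (1−0.26) × (1−0.03) = 0.282200
P(Satellite uplink lost) [OR] = 1 − (1−0.603555) × (1−0.282200) = 0.715432
Rounded to 4 decimal places: P(Satellite uplink lost) ≈ 0.7154.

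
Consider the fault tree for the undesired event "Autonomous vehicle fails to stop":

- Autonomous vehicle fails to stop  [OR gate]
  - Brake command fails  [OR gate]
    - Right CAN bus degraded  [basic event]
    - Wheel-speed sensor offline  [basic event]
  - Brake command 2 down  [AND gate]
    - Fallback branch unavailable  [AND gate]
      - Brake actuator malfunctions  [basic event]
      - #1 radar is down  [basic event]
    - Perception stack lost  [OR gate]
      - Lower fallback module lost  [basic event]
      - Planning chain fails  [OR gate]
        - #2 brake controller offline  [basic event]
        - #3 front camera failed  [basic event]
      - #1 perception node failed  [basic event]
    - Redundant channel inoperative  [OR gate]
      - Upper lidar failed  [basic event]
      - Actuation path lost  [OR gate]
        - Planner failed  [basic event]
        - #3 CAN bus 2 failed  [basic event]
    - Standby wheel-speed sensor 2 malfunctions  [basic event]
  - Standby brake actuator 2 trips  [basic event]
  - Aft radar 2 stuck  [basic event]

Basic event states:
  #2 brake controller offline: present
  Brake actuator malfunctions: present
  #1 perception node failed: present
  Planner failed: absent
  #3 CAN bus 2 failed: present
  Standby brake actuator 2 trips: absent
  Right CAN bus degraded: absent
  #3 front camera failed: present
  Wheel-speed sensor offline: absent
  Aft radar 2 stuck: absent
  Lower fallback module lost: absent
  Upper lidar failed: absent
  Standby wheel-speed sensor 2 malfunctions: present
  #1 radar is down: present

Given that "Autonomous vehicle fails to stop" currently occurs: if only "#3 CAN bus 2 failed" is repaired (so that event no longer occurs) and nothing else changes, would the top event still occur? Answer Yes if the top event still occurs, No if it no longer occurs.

Counterfactual: set "#3 CAN bus 2 failed" to not occurred.
Brake command fails [OR]: Right CAN bus degraded=not, Wheel-speed sensor offline=not → no input occurs → does not occur.
Fallback branch unavailable [AND]: Brake actuator malfunctions=occurs, #1 radar is down=occurs → all inputs occur → occurs.
Planning chain fails [OR]: #2 brake controller offline=occurs, #3 front camera failed=occurs → at least one input occurs → occurs.
Perception stack lost [OR]: Lower fallback module lost=not, Planning chain fails=occurs, #1 perception node failed=occurs → at least one input occurs → occurs.
Actuation path lost [OR]: Planner failed=not, #3 CAN bus 2 failed=not → no input occurs → does not occur.
Redundant channel inoperative [OR]: Upper lidar failed=not, Actuation path lost=not → no input occurs → does not occur.
Brake command 2 down [AND]: Fallback branch unavailable=occurs, Perception stack lost=occurs, Redundant channel inoperative=not, Standby wheel-speed sensor 2 malfunctions=occurs → not all inputs occur → does not occur.
Autonomous vehicle fails to stop [OR]: Brake command fails=not, Brake command 2 down=not, Standby brake actuator 2 trips=not, Aft radar 2 stuck=not → no input occurs → does not occur.

No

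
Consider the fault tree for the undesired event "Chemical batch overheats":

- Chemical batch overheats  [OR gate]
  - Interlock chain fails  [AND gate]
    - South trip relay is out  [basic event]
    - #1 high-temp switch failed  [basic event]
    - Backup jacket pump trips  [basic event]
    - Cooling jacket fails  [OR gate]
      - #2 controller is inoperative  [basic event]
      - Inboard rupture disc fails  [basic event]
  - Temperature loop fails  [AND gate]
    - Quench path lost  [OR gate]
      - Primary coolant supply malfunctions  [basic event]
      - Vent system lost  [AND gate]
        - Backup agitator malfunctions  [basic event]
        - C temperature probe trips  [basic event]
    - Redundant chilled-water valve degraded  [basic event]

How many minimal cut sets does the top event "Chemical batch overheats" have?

Cooling jacket fails [OR]: union of children's cut sets → 2 cut set(s).
Interlock chain fails [AND]: one cut set from each child combined → 1 × 1 × 1 × 2 = 2 cut set(s).
Vent system lost [AND]: one cut set from each child combined → 1 × 1 = 1 cut set(s).
Quench path lost [OR]: union of children's cut sets → 2 cut set(s).
Temperature loop fails [AND]: one cut set from each child combined → 2 × 1 = 2 cut set(s).
Chemical batch overheats [OR]: union of children's cut sets → 4 cut set(s).
Minimal cut sets: {#1 high-temp switch failed, #2 controller is inoperative, Backup jacket pump trips, South trip relay is out}; {#1 high-temp switch failed, Backup jacket pump trips, Inboard rupture disc fails, South trip relay is out}; {Primary coolant supply malfunctions, Redundant chilled-water valve degraded}; {Backup agitator malfunctions, C temperature probe trips, Redundant chilled-water valve degraded}.

4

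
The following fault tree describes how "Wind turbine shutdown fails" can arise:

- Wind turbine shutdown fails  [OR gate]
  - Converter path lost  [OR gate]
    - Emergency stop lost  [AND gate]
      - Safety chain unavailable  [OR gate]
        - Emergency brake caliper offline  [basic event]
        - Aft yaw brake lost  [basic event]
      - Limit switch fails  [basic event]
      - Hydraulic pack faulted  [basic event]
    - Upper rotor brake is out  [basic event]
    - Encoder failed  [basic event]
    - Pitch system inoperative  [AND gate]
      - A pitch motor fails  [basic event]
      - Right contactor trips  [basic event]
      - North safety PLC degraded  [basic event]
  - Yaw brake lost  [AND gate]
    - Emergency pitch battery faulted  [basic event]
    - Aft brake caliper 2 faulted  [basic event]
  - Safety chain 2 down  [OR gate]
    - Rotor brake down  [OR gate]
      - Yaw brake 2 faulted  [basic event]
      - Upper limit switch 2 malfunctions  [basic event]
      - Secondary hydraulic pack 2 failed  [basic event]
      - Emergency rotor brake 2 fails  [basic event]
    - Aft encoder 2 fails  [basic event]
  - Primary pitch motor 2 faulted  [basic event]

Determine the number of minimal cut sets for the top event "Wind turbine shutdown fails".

12

Safety chain unavailable [OR]: union of children's cut sets → 2 cut set(s).
Emergency stop lost [AND]: one cut set from each child combined → 2 × 1 × 1 = 2 cut set(s).
Pitch system inoperative [AND]: one cut set from each child combined → 1 × 1 × 1 = 1 cut set(s).
Converter path lost [OR]: union of children's cut sets → 5 cut set(s).
Yaw brake lost [AND]: one cut set from each child combined → 1 × 1 = 1 cut set(s).
Rotor brake down [OR]: union of children's cut sets → 4 cut set(s).
Safety chain 2 down [OR]: union of children's cut sets → 5 cut set(s).
Wind turbine shutdown fails [OR]: union of children's cut sets → 12 cut set(s).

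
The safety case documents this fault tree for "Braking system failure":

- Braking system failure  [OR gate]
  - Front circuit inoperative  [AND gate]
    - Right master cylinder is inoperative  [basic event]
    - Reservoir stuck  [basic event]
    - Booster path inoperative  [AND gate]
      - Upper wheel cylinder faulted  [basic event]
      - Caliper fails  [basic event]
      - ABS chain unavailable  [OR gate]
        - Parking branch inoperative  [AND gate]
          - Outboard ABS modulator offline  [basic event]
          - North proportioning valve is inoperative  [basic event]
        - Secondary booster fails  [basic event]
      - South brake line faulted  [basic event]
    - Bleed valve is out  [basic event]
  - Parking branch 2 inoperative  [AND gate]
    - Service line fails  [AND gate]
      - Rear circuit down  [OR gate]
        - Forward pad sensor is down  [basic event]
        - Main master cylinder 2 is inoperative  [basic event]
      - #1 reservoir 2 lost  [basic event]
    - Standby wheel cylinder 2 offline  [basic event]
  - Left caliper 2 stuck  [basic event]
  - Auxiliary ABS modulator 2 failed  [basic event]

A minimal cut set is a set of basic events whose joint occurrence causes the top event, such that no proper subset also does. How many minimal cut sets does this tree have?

6

Parking branch inoperative [AND]: one cut set from each child combined → 1 × 1 = 1 cut set(s).
ABS chain unavailable [OR]: union of children's cut sets → 2 cut set(s).
Booster path inoperative [AND]: one cut set from each child combined → 1 × 1 × 2 × 1 = 2 cut set(s).
Front circuit inoperative [AND]: one cut set from each child combined → 1 × 1 × 2 × 1 = 2 cut set(s).
Rear circuit down [OR]: union of children's cut sets → 2 cut set(s).
Service line fails [AND]: one cut set from each child combined → 2 × 1 = 2 cut set(s).
Parking branch 2 inoperative [AND]: one cut set from each child combined → 2 × 1 = 2 cut set(s).
Braking system failure [OR]: union of children's cut sets → 6 cut set(s).
Minimal cut sets: {Bleed valve is out, Caliper fails, North proportioning valve is inoperative, Outboard ABS modulator offline, Reservoir stuck, Right master cylinder is inoperative, South brake line faulted, Upper wheel cylinder faulted}; {Bleed valve is out, Caliper fails, Reservoir stuck, Right master cylinder is inoperative, Secondary booster fails, South brake line faulted, Upper wheel cylinder faulted}; {#1 reservoir 2 lost, Forward pad sensor is down, Standby wheel cylinder 2 offline}; {#1 reservoir 2 lost, Main master cylinder 2 is inoperative, Standby wheel cylinder 2 offline}; {Left caliper 2 stuck}; {Auxiliary ABS modulator 2 failed}.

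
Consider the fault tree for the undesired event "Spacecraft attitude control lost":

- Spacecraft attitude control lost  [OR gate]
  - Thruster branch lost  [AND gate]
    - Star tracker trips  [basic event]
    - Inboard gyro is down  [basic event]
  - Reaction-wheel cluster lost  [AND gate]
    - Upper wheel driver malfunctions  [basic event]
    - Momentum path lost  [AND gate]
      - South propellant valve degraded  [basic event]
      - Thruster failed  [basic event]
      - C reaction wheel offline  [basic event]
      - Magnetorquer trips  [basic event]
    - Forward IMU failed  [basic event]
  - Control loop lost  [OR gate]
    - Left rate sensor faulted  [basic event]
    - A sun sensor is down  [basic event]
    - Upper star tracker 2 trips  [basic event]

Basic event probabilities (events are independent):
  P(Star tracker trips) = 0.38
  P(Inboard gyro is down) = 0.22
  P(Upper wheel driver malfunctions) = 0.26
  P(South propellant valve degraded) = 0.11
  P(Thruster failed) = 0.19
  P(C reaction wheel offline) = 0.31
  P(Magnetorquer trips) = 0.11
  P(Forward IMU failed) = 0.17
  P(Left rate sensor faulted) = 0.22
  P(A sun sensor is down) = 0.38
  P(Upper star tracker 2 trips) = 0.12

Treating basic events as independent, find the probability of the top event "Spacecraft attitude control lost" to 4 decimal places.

P(Thruster branch lost) [AND] = 0.38 × 0.22 = 0.083600
P(Momentum path lost) [AND] = 0.11 × 0.19 × 0.31 × 0.11 = 0.000713
P(Reaction-wheel cluster lost) [AND] = 0.26 × 0.000713 × 0.17 = 0.000032
P(Control loop lost) [OR] = 1 − (1−0.22) × (1−0.38) × (1−0.12) = 0.574432
P(Spacecraft attitude control lost) [OR] = 1 − (1−0.083600) × (1−0.000032) × (1−0.574432) = 0.610022
Rounded to 4 decimal places: P(Spacecraft attitude control lost) ≈ 0.6100.

0.6100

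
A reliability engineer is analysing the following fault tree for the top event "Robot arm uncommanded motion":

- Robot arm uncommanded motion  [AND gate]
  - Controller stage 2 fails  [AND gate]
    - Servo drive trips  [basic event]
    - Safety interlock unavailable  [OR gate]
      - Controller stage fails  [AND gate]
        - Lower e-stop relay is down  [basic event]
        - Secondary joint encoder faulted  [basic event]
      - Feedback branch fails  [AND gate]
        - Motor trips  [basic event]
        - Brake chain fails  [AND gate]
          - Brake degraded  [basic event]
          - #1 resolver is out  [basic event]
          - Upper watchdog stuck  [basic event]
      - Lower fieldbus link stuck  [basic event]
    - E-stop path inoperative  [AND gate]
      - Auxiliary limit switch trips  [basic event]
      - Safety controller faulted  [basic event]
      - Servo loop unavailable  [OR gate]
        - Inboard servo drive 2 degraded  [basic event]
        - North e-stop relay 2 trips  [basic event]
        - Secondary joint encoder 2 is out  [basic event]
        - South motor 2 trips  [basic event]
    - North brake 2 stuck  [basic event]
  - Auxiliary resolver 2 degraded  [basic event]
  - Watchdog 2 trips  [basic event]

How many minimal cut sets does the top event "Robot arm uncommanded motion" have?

12

Controller stage fails [AND]: one cut set from each child combined → 1 × 1 = 1 cut set(s).
Brake chain fails [AND]: one cut set from each child combined → 1 × 1 × 1 = 1 cut set(s).
Feedback branch fails [AND]: one cut set from each child combined → 1 × 1 = 1 cut set(s).
Safety interlock unavailable [OR]: union of children's cut sets → 3 cut set(s).
Servo loop unavailable [OR]: union of children's cut sets → 4 cut set(s).
E-stop path inoperative [AND]: one cut set from each child combined → 1 × 1 × 4 = 4 cut set(s).
Controller stage 2 fails [AND]: one cut set from each child combined → 1 × 3 × 4 × 1 = 12 cut set(s).
Robot arm uncommanded motion [AND]: one cut set from each child combined → 12 × 1 × 1 = 12 cut set(s).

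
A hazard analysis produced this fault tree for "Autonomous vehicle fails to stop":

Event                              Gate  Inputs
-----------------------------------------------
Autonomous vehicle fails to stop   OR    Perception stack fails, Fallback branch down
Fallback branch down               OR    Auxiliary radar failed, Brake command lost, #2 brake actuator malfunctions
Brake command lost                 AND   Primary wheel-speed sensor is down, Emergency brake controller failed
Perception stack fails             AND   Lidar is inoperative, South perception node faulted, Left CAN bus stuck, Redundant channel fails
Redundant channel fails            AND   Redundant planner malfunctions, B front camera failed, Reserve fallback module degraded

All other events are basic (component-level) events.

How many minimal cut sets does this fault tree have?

Redundant channel fails [AND]: one cut set from each child combined → 1 × 1 × 1 = 1 cut set(s).
Perception stack fails [AND]: one cut set from each child combined → 1 × 1 × 1 × 1 = 1 cut set(s).
Brake command lost [AND]: one cut set from each child combined → 1 × 1 = 1 cut set(s).
Fallback branch down [OR]: union of children's cut sets → 3 cut set(s).
Autonomous vehicle fails to stop [OR]: union of children's cut sets → 4 cut set(s).
Minimal cut sets: {B front camera failed, Left CAN bus stuck, Lidar is inoperative, Redundant planner malfunctions, Reserve fallback module degraded, South perception node faulted}; {Auxiliary radar failed}; {Emergency brake controller failed, Primary wheel-speed sensor is down}; {#2 brake actuator malfunctions}.

4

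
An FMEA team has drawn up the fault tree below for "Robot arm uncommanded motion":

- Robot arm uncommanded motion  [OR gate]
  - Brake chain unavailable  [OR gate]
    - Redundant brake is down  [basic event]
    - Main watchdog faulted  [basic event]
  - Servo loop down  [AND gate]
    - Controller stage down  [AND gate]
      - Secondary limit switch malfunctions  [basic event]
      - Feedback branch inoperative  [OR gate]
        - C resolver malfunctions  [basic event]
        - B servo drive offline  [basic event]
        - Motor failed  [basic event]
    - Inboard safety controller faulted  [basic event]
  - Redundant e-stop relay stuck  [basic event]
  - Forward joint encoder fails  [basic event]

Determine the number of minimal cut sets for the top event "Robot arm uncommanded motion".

Brake chain unavailable [OR]: union of children's cut sets → 2 cut set(s).
Feedback branch inoperative [OR]: union of children's cut sets → 3 cut set(s).
Controller stage down [AND]: one cut set from each child combined → 1 × 3 = 3 cut set(s).
Servo loop down [AND]: one cut set from each child combined → 3 × 1 = 3 cut set(s).
Robot arm uncommanded motion [OR]: union of children's cut sets → 7 cut set(s).
Minimal cut sets: {Redundant brake is down}; {Main watchdog faulted}; {C resolver malfunctions, Inboard safety controller faulted, Secondary limit switch malfunctions}; {B servo drive offline, Inboard safety controller faulted, Secondary limit switch malfunctions}; {Inboard safety controller faulted, Motor failed, Secondary limit switch malfunctions}; {Redundant e-stop relay stuck}; {Forward joint encoder fails}.

7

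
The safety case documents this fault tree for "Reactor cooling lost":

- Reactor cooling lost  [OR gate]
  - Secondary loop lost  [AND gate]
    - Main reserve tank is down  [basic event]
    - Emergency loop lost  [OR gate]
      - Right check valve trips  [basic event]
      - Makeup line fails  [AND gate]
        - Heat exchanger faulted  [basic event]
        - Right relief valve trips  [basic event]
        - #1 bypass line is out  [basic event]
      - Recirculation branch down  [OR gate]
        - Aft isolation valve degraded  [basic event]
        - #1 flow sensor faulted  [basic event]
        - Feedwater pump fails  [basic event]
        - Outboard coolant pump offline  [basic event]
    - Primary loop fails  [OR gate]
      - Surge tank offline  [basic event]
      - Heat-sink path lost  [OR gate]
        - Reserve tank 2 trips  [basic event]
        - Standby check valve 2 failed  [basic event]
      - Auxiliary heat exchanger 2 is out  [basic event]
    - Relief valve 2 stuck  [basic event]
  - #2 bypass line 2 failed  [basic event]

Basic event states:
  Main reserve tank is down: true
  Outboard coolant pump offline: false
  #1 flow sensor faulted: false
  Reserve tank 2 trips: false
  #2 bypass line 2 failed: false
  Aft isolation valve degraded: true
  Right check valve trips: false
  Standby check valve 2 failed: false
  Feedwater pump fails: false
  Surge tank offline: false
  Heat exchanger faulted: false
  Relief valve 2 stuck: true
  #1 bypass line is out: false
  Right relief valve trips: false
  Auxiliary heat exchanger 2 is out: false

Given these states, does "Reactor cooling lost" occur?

Makeup line fails [AND]: Heat exchanger faulted=not, Right relief valve trips=not, #1 bypass line is out=not → not all inputs occur → does not occur.
Recirculation branch down [OR]: Aft isolation valve degraded=occurs, #1 flow sensor faulted=not, Feedwater pump fails=not, Outboard coolant pump offline=not → at least one input occurs → occurs.
Emergency loop lost [OR]: Right check valve trips=not, Makeup line fails=not, Recirculation branch down=occurs → at least one input occurs → occurs.
Heat-sink path lost [OR]: Reserve tank 2 trips=not, Standby check valve 2 failed=not → no input occurs → does not occur.
Primary loop fails [OR]: Surge tank offline=not, Heat-sink path lost=not, Auxiliary heat exchanger 2 is out=not → no input occurs → does not occur.
Secondary loop lost [AND]: Main reserve tank is down=occurs, Emergency loop lost=occurs, Primary loop fails=not, Relief valve 2 stuck=occurs → not all inputs occur → does not occur.
Reactor cooling lost [OR]: Secondary loop lost=not, #2 bypass line 2 failed=not → no input occurs → does not occur.

No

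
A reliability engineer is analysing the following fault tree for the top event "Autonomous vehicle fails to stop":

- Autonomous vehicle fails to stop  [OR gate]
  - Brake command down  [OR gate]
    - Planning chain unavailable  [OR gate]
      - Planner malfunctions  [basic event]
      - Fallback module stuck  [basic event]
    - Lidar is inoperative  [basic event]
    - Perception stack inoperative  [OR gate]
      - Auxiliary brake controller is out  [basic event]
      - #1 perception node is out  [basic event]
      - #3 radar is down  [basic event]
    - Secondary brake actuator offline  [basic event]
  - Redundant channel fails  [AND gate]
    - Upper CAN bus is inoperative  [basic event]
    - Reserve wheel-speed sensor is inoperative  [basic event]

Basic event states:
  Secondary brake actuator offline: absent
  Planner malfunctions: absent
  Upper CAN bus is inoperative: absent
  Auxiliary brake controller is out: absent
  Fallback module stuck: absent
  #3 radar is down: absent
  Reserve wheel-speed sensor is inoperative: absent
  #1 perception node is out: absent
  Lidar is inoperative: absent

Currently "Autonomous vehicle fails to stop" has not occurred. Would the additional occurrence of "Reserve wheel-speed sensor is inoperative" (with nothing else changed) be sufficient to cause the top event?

Counterfactual: set "Reserve wheel-speed sensor is inoperative" to occurred.
Planning chain unavailable [OR]: Planner malfunctions=not, Fallback module stuck=not → no input occurs → does not occur.
Perception stack inoperative [OR]: Auxiliary brake controller is out=not, #1 perception node is out=not, #3 radar is down=not → no input occurs → does not occur.
Brake command down [OR]: Planning chain unavailable=not, Lidar is inoperative=not, Perception stack inoperative=not, Secondary brake actuator offline=not → no input occurs → does not occur.
Redundant channel fails [AND]: Upper CAN bus is inoperative=not, Reserve wheel-speed sensor is inoperative=occurs → not all inputs occur → does not occur.
Autonomous vehicle fails to stop [OR]: Brake command down=not, Redundant channel fails=not → no input occurs → does not occur.

No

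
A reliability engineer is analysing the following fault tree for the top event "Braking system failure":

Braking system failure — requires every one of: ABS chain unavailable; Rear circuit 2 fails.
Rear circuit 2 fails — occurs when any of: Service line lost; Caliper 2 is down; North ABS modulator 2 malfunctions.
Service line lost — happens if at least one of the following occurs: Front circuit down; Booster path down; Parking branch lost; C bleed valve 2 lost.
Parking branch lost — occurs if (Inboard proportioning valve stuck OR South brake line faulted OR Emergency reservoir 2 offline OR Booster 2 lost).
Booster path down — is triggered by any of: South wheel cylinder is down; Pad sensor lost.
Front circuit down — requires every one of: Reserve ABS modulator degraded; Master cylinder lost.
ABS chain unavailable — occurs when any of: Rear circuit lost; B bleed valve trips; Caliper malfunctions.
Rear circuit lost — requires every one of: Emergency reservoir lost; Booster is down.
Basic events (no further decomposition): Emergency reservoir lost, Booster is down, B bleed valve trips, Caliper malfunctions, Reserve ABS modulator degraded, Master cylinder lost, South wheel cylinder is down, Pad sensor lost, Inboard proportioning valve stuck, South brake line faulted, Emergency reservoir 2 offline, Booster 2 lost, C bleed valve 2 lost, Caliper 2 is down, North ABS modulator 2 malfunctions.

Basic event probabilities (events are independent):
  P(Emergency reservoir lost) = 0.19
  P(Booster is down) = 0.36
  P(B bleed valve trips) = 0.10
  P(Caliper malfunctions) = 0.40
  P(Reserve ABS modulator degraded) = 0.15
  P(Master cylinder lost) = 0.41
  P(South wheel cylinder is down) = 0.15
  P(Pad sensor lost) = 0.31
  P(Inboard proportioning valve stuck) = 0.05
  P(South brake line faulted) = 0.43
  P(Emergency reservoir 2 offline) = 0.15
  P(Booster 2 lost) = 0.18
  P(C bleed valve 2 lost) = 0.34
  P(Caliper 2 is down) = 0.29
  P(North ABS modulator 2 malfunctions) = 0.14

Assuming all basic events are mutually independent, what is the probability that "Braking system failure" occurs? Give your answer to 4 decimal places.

P(Rear circuit lost) [AND] = 0.19 × 0.36 = 0.068400
P(ABS chain unavailable) [OR] = 1 − (1−0.068400) × (1−0.10) × (1−0.40) = 0.496936
P(Front circuit down) [AND] = 0.15 × 0.41 = 0.061500
P(Booster path down) [OR] = 1 − (1−0.15) × (1−0.31) = 0.413500
P(Parking branch lost) [OR] = 1 − (1−0.05) × (1−0.43) × (1−0.15) × (1−0.18) = 0.622575
P(Service line lost) [OR] = 1 − (1−0.061500) × (1−0.413500) × (1−0.622575) × (1−0.34) = 0.862888
P(Rear circuit 2 fails) [OR] = 1 − (1−0.862888) × (1−0.29) × (1−0.14) = 0.916279
P(Braking system failure) [AND] = 0.496936 × 0.916279 = 0.455332
Rounded to 4 decimal places: P(Braking system failure) ≈ 0.4553.

0.4553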